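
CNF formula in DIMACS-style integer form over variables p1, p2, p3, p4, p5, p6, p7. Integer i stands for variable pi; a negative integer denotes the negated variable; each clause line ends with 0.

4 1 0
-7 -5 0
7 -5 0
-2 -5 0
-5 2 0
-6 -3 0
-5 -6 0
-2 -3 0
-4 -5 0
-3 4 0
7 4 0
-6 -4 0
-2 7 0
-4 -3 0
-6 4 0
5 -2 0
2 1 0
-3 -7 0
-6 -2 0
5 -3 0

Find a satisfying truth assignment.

Pure literal: p1 appears only positively; assign p1 = True.
p3 occurs only negated in the remaining clauses — set p3 = False.
Set p2 = False and propagate.
  then p5 is forced to False.
Try p4 = True.
  then p6 is forced to False.
p7 is now unconstrained; take p7 = False.
Every clause has at least one true literal under this assignment.

p1=T, p2=F, p3=F, p4=T, p5=F, p6=F, p7=F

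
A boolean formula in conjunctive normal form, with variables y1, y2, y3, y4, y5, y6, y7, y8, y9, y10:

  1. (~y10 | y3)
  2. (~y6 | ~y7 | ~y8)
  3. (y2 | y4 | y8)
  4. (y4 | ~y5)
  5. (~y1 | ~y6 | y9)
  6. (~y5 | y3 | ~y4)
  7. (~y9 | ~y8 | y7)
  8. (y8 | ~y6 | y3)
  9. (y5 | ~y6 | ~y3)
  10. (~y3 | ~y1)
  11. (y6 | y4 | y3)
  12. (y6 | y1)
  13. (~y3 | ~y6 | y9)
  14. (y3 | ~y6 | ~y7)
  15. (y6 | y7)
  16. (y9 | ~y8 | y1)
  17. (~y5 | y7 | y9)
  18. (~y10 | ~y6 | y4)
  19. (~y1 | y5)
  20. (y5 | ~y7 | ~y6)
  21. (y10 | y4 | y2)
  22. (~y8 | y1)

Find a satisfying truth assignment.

y1=0, y2=0, y3=1, y4=1, y5=1, y6=1, y7=0, y8=0, y9=1, y10=1

Branch on y1: take y1 = False.
  then y6 is forced to True.
  then y8 is forced to False.
  then y3 is forced to True.
  then y5 is forced to True.
  then y4 is forced to True.
  then y9 is forced to True.
y2, y7, y10 are now unconstrained; take y2 = False, y7 = False, y10 = True.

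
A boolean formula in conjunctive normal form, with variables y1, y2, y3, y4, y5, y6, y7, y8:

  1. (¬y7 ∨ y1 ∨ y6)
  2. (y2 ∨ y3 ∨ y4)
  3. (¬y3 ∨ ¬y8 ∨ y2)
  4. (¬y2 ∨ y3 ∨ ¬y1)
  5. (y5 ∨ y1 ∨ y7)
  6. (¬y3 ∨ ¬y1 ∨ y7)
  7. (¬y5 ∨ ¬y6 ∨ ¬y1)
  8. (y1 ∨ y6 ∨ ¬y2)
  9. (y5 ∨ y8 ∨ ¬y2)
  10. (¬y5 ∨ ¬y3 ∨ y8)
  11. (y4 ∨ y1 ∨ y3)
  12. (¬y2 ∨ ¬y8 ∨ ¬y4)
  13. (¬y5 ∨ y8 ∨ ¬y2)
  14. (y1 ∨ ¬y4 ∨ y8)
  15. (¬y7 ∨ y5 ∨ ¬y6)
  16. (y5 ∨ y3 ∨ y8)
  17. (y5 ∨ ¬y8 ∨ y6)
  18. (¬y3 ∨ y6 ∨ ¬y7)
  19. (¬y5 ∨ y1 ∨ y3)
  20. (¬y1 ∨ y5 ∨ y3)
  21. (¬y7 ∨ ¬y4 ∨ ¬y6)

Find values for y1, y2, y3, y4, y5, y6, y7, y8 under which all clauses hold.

Try y1 = False.
Branch on y2: take y2 = True.
  then y6 is forced to True.
The remaining clauses are satisfied by y3 = True, y4 = False, y5 = True, y7 = False, y8 = True.
Every clause has at least one true literal under this assignment.

y1=False, y2=True, y3=True, y4=False, y5=True, y6=True, y7=False, y8=True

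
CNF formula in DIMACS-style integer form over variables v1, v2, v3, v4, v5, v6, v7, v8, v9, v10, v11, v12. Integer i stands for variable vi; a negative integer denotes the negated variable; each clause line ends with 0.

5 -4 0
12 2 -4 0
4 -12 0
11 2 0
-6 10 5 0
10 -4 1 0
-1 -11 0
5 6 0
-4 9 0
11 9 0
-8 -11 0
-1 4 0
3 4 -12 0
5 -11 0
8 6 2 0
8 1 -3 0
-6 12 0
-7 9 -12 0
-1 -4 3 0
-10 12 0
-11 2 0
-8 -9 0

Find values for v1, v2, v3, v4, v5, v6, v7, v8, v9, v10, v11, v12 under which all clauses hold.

v1=T, v2=T, v3=T, v4=T, v5=T, v6=F, v7=T, v8=F, v9=T, v10=T, v11=F, v12=T

Pure literal: v2 appears only positively; assign v2 = True.
Pure literal: v5 appears only positively; assign v5 = True.
Branch on v1: take v1 = True.
  then v11 is forced to False.
  then v9 is forced to True.
  then v4 is forced to True.
  then v3 is forced to True.
  then v8 is forced to False.
For the remaining variables, v6 = False, v7 = True, v10 = True, v12 = True works.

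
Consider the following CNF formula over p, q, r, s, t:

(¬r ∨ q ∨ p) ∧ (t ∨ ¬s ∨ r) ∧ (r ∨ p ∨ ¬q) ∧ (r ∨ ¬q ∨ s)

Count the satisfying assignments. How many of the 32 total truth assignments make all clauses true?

19

Split on r, then q.
  r=T, q=T: p, s, t free → 2^3 = 8.
  r=T, q=F: remaining (p,s,t) ∈ {(T,F,F); (T,F,T); (T,T,F); (T,T,T)} — 4.
  r=F, q=T: remaining (p,s,t) ∈ {(T,T,T)} — 1.
  r=F, q=F: p free; 3 ways for (s,t) × 2^1 = 6.
Total: 8 + 4 + 1 + 6 = 19.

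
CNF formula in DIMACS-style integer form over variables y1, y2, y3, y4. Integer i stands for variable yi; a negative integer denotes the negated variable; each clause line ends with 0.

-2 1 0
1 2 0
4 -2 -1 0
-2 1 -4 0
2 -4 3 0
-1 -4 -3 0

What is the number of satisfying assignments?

Satisfying assignments:
  y1=T y2=F y3=F y4=F
  y1=T y2=F y3=T y4=F
  y1=T y2=T y3=F y4=T
Count: 3.

3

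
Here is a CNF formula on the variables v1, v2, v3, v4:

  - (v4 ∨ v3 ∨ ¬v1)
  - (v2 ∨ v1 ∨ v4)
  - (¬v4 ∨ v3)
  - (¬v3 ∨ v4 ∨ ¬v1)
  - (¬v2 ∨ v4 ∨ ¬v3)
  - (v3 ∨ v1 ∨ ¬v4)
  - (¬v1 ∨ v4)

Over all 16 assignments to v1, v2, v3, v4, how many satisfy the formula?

5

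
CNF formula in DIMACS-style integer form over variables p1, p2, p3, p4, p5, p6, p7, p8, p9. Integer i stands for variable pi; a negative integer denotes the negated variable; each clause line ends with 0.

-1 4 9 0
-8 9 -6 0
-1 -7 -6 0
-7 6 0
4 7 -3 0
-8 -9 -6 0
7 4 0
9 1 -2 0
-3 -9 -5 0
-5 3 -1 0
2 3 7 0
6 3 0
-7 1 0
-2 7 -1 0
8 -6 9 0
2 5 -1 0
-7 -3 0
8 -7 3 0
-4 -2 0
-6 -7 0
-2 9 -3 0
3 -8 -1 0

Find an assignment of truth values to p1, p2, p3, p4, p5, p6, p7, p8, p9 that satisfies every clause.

p1=False, p2=False, p3=True, p4=True, p5=True, p6=False, p7=False, p8=False, p9=False

Check each clause:
  1. (p9 ∨ ¬p1 ∨ p4) — p4 is true.
  2. (p9 ∨ ¬p8 ∨ ¬p6) — ¬p8 is true.
  3. (¬p6 ∨ ¬p1 ∨ ¬p7) — ¬p7 is true.
  4. (p6 ∨ ¬p7) — ¬p7 is true.
  5. (p4 ∨ p7 ∨ ¬p3) — p4 is true.
  6. (¬p8 ∨ ¬p9 ∨ ¬p6) — ¬p8 is true.
  7. (p4 ∨ p7) — p4 is true.
  8. (p1 ∨ p9 ∨ ¬p2) — ¬p2 is true.
  9. (¬p9 ∨ ¬p3 ∨ ¬p5) — ¬p9 is true.
  10. (p3 ∨ ¬p5 ∨ ¬p1) — p3 is true.
  11. (p7 ∨ p2 ∨ p3) — p3 is true.
  12. (p3 ∨ p6) — p3 is true.
  13. (p1 ∨ ¬p7) — ¬p7 is true.
  14. (¬p1 ∨ ¬p2 ∨ p7) — ¬p1 is true.
  15. (¬p6 ∨ p9 ∨ p8) — ¬p6 is true.
  16. (p5 ∨ ¬p1 ∨ p2) — p5 is true.
  17. (¬p3 ∨ ¬p7) — ¬p7 is true.
  18. (p8 ∨ ¬p7 ∨ p3) — ¬p7 is true.
  19. (¬p2 ∨ ¬p4) — ¬p2 is true.
  20. (¬p7 ∨ ¬p6) — ¬p7 is true.
  21. (¬p2 ∨ ¬p3 ∨ p9) — ¬p2 is true.
  22. (p3 ∨ ¬p1 ∨ ¬p8) — ¬p8 is true.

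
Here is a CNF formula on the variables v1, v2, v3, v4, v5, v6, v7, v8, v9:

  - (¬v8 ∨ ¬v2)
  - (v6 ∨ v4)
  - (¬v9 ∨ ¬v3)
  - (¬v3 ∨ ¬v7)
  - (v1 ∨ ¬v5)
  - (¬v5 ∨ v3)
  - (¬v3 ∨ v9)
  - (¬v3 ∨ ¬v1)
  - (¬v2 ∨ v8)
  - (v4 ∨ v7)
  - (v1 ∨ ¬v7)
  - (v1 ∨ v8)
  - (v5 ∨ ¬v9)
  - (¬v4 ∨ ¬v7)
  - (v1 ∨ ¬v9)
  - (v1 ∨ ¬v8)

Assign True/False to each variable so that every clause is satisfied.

v1=1, v2=0, v3=0, v4=1, v5=0, v6=1, v7=0, v8=1, v9=0

Check each clause:
  1. (¬v2 ∨ ¬v8) — ¬v2 is true.
  2. (v4 ∨ v6) — v4 is true.
  3. (¬v3 ∨ ¬v9) — ¬v3 is true.
  4. (¬v7 ∨ ¬v3) — ¬v7 is true.
  5. (¬v5 ∨ v1) — v1 is true.
  6. (v3 ∨ ¬v5) — ¬v5 is true.
  7. (¬v3 ∨ v9) — ¬v3 is true.
  8. (¬v3 ∨ ¬v1) — ¬v3 is true.
  9. (¬v2 ∨ v8) — v8 is true.
  10. (v7 ∨ v4) — v4 is true.
  11. (v1 ∨ ¬v7) — ¬v7 is true.
  12. (v1 ∨ v8) — v8 is true.
  13. (v5 ∨ ¬v9) — ¬v9 is true.
  14. (¬v7 ∨ ¬v4) — ¬v7 is true.
  15. (v1 ∨ ¬v9) — v1 is true.
  16. (v1 ∨ ¬v8) — v1 is true.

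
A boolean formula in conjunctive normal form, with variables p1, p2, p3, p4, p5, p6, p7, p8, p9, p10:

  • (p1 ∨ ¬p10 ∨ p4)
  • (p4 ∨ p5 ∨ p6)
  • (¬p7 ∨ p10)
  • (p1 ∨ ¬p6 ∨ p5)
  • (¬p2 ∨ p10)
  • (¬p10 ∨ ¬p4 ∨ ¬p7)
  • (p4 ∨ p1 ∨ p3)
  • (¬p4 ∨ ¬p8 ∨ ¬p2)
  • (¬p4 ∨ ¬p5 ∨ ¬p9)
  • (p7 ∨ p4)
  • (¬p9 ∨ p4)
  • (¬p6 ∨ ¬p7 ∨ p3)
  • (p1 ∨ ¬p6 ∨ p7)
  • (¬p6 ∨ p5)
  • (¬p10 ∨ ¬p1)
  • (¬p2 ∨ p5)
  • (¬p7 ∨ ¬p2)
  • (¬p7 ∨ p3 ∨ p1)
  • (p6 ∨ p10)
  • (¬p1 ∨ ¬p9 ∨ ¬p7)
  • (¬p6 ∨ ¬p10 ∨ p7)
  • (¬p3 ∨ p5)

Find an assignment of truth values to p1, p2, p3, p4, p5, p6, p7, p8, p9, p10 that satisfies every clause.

p1 = F, p2 = F, p3 = F, p4 = T, p5 = F, p6 = F, p7 = F, p8 = F, p9 = T, p10 = T

p2 occurs only negated in the remaining clauses — set p2 = False.
Pure literal: p8 appears only negated; assign p8 = False.
Set p1 = False and propagate.
Branch on p3: take p3 = False.
  then p4 is forced to True.
  then p7 is forced to False.
  then p6 is forced to False.
  then p10 is forced to True.
Branch on p5: take p5 = False.
p9 is now unconstrained; take p9 = True.
Every clause has at least one true literal under this assignment.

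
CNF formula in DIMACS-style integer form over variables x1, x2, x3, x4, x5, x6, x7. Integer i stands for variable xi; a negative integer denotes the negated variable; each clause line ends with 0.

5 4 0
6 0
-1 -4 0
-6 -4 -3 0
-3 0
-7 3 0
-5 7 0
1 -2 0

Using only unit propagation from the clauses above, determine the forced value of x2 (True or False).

False

(x6) stands alone — x6 = True.
(~x3) is a unit clause: x3 = False.
(~x7 \/ x3) with x3 = False leaves only ~x7, so x7 = False.
(x7 \/ ~x5): since x7 = False, the clause reduces to (~x5). x5 = False.
(x5 \/ x4): since x5 = False, the clause reduces to (x4). x4 = True.
From (~x1 \/ ~x4) and x4 = True: x1 = False.
From (~x2 \/ x1) and x1 = False: x2 = False.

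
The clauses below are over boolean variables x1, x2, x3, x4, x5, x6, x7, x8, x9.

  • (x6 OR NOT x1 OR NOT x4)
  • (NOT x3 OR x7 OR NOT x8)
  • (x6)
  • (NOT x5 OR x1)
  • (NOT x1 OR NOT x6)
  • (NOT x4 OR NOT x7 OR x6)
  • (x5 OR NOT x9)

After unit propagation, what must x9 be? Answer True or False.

(x6) stands alone — x6 = True.
(NOT x1 OR NOT x6): since x6 = True, the clause reduces to (NOT x1). x1 = False.
(NOT x5 OR x1) with x1 = False leaves only NOT x5, so x5 = False.
In (x5 OR NOT x9), x5 is now false; NOT x9 must hold, so x9 = False.

False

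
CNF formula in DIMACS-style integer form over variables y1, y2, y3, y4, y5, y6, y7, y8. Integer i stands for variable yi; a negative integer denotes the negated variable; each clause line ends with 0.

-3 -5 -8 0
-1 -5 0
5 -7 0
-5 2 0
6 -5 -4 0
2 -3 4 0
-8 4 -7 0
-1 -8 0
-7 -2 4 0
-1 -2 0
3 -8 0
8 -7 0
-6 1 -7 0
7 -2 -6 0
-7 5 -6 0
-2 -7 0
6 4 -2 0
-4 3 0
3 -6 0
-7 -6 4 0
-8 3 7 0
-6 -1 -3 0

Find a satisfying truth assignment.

y1=False  y2=False  y3=True  y4=True  y5=False  y6=False  y7=False  y8=False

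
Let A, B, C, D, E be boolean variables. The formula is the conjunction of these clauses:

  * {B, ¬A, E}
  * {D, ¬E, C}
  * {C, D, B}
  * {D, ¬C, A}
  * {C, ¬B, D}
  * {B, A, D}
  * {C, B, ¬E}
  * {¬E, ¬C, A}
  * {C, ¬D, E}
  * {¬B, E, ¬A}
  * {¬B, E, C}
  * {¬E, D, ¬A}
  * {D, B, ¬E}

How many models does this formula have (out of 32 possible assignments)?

6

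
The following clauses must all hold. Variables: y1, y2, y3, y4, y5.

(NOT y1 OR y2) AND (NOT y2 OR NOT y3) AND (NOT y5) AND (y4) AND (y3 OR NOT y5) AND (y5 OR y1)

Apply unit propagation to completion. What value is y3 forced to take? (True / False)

(NOT y5) is a unit clause: y5 = False.
(y4) is a unit clause: y4 = True.
(y1 OR y5): since y5 = False, the clause reduces to (y1). y1 = True.
(NOT y1 OR y2) with y1 = True leaves only y2, so y2 = True.
(NOT y3 OR NOT y2) with y2 = True leaves only NOT y3, so y3 = False.

False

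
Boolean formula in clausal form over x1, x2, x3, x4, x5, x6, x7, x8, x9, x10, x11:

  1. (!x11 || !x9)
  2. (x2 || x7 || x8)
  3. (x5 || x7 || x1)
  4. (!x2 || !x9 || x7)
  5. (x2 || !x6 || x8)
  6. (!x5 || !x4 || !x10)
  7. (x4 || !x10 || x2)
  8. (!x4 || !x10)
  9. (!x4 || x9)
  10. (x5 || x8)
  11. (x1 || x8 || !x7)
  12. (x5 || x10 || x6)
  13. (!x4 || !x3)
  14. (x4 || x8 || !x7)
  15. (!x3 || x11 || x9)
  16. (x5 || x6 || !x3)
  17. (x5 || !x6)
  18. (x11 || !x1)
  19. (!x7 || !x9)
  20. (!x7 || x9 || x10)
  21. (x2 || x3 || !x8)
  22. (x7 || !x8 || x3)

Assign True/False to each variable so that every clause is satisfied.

x1 = T  x2 = T  x3 = F  x4 = F  x5 = T  x6 = F  x7 = F  x8 = F  x9 = F  x10 = F  x11 = T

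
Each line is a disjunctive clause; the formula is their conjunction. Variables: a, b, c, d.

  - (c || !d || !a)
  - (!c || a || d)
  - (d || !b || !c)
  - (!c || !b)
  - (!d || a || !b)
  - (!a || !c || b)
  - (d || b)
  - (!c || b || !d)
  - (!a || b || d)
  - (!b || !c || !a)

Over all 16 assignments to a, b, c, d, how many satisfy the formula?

The models are:
  a=0 b=0 c=0 d=1
  a=0 b=1 c=0 d=0
  a=1 b=1 c=0 d=0
Count: 3.

3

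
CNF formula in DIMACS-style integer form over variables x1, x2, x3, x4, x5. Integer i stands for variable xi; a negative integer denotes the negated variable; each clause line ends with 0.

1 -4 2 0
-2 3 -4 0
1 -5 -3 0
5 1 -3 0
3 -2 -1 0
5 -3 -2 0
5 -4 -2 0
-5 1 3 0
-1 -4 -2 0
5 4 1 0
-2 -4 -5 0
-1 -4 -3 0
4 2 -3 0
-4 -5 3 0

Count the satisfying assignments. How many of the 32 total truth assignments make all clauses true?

4

Satisfying assignments:
  x1=T x2=F x3=F x4=F x5=F
  x1=T x2=F x3=F x4=F x5=T
  x1=T x2=F x3=F x4=T x5=F
  x1=T x2=T x3=T x4=F x5=T
Count: 4.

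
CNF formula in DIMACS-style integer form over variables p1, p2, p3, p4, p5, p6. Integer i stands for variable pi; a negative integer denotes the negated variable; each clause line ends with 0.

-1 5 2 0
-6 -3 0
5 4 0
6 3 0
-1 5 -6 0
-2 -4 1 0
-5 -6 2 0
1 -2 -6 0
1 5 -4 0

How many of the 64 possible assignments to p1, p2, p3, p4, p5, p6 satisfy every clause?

Split on p1, then p5.
  p1=1, p5=1: p4 free; 3 ways for (p2,p3,p6) × 2^1 = 6.
  p1=1, p5=0: remaining (p2,p3,p4,p6) ∈ {(1,1,1,0)} — 1.
  p1=0, p5=1: remaining (p2,p3,p4,p6) ∈ {(0,1,0,0); (0,1,1,0); (1,1,0,0)} — 3.
  p1=0, p5=0: a clause becomes empty — 0.
Total: 6 + 1 + 3 + 0 = 10.

10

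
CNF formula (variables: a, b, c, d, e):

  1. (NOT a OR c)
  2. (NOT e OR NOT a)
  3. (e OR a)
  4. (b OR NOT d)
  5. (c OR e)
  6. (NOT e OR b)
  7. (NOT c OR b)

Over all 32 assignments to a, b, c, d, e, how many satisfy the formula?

The models are:
  a=0 b=1 c=0 d=0 e=1
  a=0 b=1 c=0 d=1 e=1
  a=0 b=1 c=1 d=0 e=1
  a=0 b=1 c=1 d=1 e=1
  a=1 b=1 c=1 d=0 e=0
  a=1 b=1 c=1 d=1 e=0
That's 6 in total.

6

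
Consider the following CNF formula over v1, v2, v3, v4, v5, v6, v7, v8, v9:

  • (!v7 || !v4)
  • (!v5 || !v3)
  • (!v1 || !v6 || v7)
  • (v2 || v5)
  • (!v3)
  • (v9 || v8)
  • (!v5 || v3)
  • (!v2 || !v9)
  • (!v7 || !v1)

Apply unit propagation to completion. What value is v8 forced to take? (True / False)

True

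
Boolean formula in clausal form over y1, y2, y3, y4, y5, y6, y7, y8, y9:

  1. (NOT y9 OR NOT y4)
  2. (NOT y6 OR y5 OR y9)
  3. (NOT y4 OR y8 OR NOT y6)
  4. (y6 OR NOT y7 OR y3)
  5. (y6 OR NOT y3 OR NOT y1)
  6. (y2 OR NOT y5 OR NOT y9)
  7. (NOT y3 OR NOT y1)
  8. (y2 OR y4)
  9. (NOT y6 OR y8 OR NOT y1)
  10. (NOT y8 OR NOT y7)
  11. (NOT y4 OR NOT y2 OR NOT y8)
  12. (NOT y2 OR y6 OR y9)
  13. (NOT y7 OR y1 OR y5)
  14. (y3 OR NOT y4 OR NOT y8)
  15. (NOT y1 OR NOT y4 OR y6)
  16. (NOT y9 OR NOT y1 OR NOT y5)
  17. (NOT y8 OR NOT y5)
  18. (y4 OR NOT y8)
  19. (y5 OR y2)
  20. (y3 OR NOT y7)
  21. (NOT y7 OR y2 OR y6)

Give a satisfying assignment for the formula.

y7 occurs only negated in the remaining clauses — set y7 = False.
Set y1 = False and propagate.
For the remaining variables, y2 = True, y3 = True, y4 = False, y5 = False, y6 = False, y8 = False, y9 = True works.
Every clause has at least one true literal under this assignment.

y1=False  y2=True  y3=True  y4=False  y5=False  y6=False  y7=False  y8=False  y9=True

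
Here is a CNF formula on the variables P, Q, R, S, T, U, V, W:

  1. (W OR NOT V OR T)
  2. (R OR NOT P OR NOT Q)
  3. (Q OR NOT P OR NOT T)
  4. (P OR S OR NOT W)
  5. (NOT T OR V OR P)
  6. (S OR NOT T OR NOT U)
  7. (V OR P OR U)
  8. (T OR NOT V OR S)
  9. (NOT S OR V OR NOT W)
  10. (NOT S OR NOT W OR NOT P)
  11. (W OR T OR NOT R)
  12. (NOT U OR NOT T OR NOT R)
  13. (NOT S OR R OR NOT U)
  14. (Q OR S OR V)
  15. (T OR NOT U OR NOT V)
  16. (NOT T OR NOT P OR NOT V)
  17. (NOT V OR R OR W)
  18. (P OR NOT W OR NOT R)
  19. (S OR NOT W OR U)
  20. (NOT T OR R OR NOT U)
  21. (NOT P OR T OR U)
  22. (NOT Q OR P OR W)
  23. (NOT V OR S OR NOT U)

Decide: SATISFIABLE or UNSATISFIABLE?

SATISFIABLE

Set P = True and propagate.
Branch on Q: take Q = True.
  then R is forced to True.
For the remaining variables, S = False, T = False, U = True, V = False, W = True works.
Every clause has at least one true literal under this assignment.
So P=T, Q=T, R=T, S=F, T=F, U=T, V=F, W=T is a satisfying assignment.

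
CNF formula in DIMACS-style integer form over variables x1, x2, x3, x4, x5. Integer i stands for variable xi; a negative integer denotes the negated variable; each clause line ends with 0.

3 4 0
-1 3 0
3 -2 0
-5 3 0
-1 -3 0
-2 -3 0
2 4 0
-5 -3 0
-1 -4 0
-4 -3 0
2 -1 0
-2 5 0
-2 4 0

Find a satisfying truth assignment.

x1=False, x2=False, x3=False, x4=True, x5=False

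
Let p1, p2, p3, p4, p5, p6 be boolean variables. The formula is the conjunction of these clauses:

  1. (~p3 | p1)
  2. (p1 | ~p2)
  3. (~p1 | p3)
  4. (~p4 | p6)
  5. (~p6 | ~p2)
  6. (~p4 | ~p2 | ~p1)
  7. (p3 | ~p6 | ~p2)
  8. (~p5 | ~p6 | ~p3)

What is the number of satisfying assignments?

Case analysis on p1 and p2:
  p1=T, p2=T: remaining (p3,p4,p5,p6) ∈ {(T,F,F,F); (T,F,T,F)} — 2.
  p1=T, p2=F: remaining (p3,p4,p5,p6) ∈ {(T,F,F,F); (T,F,F,T); (T,F,T,F); (T,T,F,T)} — 4.
  p1=F, p2=T: a clause becomes empty — 0.
  p1=F, p2=F: p5 free; 3 ways for (p3,p4,p6) × 2^1 = 6.
Total: 2 + 4 + 0 + 6 = 12.

12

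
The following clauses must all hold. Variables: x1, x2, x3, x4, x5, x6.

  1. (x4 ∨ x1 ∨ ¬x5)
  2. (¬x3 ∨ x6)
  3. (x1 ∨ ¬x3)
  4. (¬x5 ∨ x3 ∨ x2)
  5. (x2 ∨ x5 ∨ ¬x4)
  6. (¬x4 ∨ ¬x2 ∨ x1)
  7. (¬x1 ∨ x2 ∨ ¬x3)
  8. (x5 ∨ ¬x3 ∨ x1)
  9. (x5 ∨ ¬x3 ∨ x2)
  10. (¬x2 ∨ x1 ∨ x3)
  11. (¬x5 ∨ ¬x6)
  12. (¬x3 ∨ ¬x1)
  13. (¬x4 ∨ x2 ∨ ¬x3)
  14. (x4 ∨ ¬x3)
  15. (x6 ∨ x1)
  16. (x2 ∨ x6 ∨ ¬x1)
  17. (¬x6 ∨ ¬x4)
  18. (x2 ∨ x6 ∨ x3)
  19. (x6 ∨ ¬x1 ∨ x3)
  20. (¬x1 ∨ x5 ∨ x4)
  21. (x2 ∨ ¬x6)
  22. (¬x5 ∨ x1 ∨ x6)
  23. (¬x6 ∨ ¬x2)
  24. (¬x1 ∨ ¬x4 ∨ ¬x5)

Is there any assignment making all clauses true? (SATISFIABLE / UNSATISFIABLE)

x1 = True:
  propagation gives x3=False, x6=True, x5=False, x4=False; an empty clause results — contradiction.
x1 = False:
  propagation gives x3=False, x2=False, x5=False, x4=False; an empty clause results — contradiction.
Every branch closes, so no satisfying assignment exists.

UNSATISFIABLE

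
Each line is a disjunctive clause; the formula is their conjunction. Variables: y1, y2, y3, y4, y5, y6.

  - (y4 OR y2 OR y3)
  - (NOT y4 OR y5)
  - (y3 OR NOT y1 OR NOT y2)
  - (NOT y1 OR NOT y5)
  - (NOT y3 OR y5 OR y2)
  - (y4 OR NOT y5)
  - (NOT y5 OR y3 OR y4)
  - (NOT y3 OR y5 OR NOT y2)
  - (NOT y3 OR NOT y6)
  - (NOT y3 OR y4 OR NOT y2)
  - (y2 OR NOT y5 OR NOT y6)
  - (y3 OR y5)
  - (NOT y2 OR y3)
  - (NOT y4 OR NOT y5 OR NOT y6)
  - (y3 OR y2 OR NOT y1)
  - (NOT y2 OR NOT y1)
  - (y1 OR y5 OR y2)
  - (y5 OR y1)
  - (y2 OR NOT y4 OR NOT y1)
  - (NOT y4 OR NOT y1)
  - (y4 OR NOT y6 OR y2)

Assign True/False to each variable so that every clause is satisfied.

y1=False, y2=False, y3=False, y4=True, y5=True, y6=False

Pure literal: y6 appears only negated; assign y6 = False.
Try y1 = False.
  then y5 is forced to True.
  then y4 is forced to True.
Branch on y2: take y2 = False.
y3 is now unconstrained; take y3 = False.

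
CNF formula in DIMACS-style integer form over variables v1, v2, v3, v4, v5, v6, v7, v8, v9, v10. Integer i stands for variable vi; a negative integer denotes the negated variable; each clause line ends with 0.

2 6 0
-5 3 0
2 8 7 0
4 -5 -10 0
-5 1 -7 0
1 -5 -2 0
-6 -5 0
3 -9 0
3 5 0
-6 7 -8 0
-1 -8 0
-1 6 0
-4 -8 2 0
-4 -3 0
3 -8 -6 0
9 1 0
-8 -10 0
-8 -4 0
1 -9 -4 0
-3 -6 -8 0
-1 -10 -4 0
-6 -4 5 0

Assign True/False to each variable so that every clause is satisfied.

v1=True, v2=False, v3=True, v4=False, v5=False, v6=True, v7=True, v8=False, v9=True, v10=True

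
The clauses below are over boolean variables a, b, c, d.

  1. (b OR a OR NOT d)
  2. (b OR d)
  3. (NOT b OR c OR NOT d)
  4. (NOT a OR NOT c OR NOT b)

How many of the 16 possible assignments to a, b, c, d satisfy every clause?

The models are:
  a=0 b=1 c=0 d=0
  a=0 b=1 c=1 d=0
  a=0 b=1 c=1 d=1
  a=1 b=0 c=0 d=1
  a=1 b=0 c=1 d=1
  a=1 b=1 c=0 d=0
That's 6 in total.

6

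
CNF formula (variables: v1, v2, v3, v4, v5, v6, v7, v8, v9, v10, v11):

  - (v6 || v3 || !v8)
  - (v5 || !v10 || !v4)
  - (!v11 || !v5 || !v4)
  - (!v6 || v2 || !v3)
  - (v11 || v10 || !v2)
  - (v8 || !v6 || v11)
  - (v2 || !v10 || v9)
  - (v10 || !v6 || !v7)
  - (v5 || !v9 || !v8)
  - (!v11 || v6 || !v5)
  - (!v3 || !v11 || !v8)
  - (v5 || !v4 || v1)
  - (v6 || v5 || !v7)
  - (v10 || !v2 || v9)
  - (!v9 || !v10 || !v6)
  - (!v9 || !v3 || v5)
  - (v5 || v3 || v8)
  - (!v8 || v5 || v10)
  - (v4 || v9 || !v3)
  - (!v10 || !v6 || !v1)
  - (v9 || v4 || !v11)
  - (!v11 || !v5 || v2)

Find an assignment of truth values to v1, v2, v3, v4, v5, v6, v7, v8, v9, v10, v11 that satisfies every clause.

v1=1, v2=1, v3=1, v4=0, v5=1, v6=0, v7=0, v8=1, v9=1, v10=1, v11=0

Check each clause:
  1. (v3 || !v8 || v6) — v3 is true.
  2. (!v10 || !v4 || v5) — !v4 is true.
  3. (!v11 || !v5 || !v4) — !v4 is true.
  4. (v2 || !v6 || !v3) — v2 is true.
  5. (v10 || !v2 || v11) — v10 is true.
  6. (!v6 || v8 || v11) — v8 is true.
  7. (v2 || !v10 || v9) — v9 is true.
  8. (!v6 || v10 || !v7) — !v7 is true.
  9. (!v8 || !v9 || v5) — v5 is true.
  10. (!v11 || v6 || !v5) — !v11 is true.
  11. (!v11 || !v3 || !v8) — !v11 is true.
  12. (v5 || !v4 || v1) — v1 is true.
  13. (!v7 || v5 || v6) — !v7 is true.
  14. (v10 || v9 || !v2) — v9 is true.
  15. (!v10 || !v9 || !v6) — !v6 is true.
  16. (v5 || !v9 || !v3) — v5 is true.
  17. (v3 || v8 || v5) — v8 is true.
  18. (!v8 || v10 || v5) — v10 is true.
  19. (v9 || v4 || !v3) — v9 is true.
  20. (!v1 || !v10 || !v6) — !v6 is true.
  21. (v4 || !v11 || v9) — v9 is true.
  22. (!v11 || !v5 || v2) — v2 is true.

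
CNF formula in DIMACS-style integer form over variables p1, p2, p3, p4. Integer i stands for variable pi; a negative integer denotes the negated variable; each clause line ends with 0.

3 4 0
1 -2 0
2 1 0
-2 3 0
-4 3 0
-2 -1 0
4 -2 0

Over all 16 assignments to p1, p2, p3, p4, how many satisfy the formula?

2

Satisfying assignments:
  p1=1 p2=0 p3=1 p4=0
  p1=1 p2=0 p3=1 p4=1
That's 2 in total.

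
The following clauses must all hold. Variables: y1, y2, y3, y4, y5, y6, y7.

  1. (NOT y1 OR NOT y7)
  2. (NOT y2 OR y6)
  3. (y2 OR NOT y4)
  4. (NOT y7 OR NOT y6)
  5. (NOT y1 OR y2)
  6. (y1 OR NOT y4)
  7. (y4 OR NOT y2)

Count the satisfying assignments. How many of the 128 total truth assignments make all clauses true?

Case analysis on y2 and y1:
  y2=T, y1=T: remaining (y3,y4,y5,y6,y7) ∈ {(F,T,F,T,F); (F,T,T,T,F); (T,T,F,T,F); (T,T,T,T,F)} — 4.
  y2=T, y1=F: a clause becomes empty — 0.
  y2=F, y1=T: a clause becomes empty — 0.
  y2=F, y1=F: y3, y5 free; 3 ways for (y4,y6,y7) × 2^2 = 12.
Total: 4 + 0 + 0 + 12 = 16.

16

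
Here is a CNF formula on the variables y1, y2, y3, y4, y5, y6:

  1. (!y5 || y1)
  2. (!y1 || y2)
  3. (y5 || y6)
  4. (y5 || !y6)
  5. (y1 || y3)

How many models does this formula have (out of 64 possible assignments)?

8

Split on y1, then y5.
  y1=1, y5=1: forces y2=1; y3, y4, y6 free → 2^3 = 8.
  y1=1, y5=0: a clause becomes empty — 0.
  y1=0, y5=1: a clause becomes empty — 0.
  y1=0, y5=0: a clause becomes empty — 0.
Total: 8 + 0 + 0 + 0 = 8.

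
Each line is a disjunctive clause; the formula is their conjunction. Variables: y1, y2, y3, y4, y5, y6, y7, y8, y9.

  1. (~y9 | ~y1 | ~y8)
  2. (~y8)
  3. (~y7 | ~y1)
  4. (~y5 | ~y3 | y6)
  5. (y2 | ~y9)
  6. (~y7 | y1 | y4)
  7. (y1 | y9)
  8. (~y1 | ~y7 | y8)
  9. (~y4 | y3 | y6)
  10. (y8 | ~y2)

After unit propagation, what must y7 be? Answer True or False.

False

(~y8) stands alone — y8 = False.
(~y2 | y8) with y8 = False leaves only ~y2, so y2 = False.
From (y2 | ~y9) and y2 = False: y9 = False.
(y1 | y9): since y9 = False, the clause reduces to (y1). y1 = True.
In (~y1 | ~y7), ~y1 is now false; ~y7 must hold, so y7 = False.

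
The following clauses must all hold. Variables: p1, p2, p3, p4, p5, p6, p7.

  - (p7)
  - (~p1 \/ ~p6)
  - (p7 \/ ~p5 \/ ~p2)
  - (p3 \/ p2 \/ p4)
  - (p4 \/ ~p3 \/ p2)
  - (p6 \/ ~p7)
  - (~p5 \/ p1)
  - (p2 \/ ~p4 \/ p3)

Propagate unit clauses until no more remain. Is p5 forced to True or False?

(p7) is a unit clause: p7 = True.
(~p7 \/ p6) with p7 = True leaves only p6, so p6 = True.
In (~p6 \/ ~p1), ~p6 is now false; ~p1 must hold, so p1 = False.
In (~p5 \/ p1), p1 is now false; ~p5 must hold, so p5 = False.

False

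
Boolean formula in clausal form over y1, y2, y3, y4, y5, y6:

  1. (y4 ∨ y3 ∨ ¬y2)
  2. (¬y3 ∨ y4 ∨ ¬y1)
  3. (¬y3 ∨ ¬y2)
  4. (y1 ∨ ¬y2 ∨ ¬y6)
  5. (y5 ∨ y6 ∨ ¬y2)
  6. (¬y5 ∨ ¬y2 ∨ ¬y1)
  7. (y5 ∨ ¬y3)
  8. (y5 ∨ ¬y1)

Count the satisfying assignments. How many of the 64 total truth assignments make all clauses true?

19

Split on y2, then y1.
  y2=T, y1=T: a clause becomes empty — 0.
  y2=T, y1=F: remaining (y3,y4,y5,y6) ∈ {(F,T,T,F)} — 1.
  y2=F, y1=T: y6 free; 3 ways for (y3,y4,y5) × 2^1 = 6.
  y2=F, y1=F: y4, y6 free; 3 ways for (y3,y5) × 2^2 = 12.
Total: 0 + 1 + 6 + 12 = 19.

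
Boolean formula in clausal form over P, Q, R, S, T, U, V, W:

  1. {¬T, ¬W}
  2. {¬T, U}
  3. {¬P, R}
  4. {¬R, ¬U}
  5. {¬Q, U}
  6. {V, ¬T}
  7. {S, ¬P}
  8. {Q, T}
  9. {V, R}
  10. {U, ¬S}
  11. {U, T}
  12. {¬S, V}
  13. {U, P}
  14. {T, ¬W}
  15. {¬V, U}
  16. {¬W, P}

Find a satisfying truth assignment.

P=F, Q=T, R=F, S=F, T=T, U=T, V=T, W=F

Pure literal: W appears only negated; assign W = False.
Set P = False and propagate.
  then U is forced to True.
  then R is forced to False.
  then V is forced to True.
The remaining clauses are satisfied by Q = True, S = False, T = True.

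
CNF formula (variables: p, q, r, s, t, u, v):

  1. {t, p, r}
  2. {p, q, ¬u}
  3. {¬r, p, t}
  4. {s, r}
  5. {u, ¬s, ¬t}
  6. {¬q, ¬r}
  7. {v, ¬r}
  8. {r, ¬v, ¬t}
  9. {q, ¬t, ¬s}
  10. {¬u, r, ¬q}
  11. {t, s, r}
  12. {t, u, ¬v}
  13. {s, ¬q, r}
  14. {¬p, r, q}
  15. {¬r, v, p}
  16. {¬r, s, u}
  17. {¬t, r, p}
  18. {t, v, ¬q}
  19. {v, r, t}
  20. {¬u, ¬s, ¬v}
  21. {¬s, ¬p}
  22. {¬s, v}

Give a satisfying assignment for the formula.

p=True, q=False, r=True, s=False, t=True, u=True, v=True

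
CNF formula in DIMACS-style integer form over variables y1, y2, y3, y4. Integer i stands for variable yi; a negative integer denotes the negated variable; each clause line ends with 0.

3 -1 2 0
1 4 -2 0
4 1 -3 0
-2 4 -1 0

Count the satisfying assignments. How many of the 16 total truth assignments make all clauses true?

Split on y1, then y2.
  y1=1, y2=1: remaining (y3,y4) ∈ {(0,1); (1,1)} — 2.
  y1=1, y2=0: remaining (y3,y4) ∈ {(1,0); (1,1)} — 2.
  y1=0, y2=1: remaining (y3,y4) ∈ {(0,1); (1,1)} — 2.
  y1=0, y2=0: remaining (y3,y4) ∈ {(0,0); (0,1); (1,1)} — 3.
Total: 2 + 2 + 2 + 3 = 9.

9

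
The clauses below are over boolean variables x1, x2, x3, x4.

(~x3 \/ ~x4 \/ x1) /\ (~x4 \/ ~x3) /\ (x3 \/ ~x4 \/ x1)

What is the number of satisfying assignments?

10

Case analysis on x3 and x4:
  x3=1, x4=1: a clause becomes empty — 0.
  x3=1, x4=0: remaining (x1,x2) ∈ {(0,0); (0,1); (1,0); (1,1)} — 4.
  x3=0, x4=1: remaining (x1,x2) ∈ {(1,0); (1,1)} — 2.
  x3=0, x4=0: remaining (x1,x2) ∈ {(0,0); (0,1); (1,0); (1,1)} — 4.
Total: 0 + 4 + 2 + 4 = 10.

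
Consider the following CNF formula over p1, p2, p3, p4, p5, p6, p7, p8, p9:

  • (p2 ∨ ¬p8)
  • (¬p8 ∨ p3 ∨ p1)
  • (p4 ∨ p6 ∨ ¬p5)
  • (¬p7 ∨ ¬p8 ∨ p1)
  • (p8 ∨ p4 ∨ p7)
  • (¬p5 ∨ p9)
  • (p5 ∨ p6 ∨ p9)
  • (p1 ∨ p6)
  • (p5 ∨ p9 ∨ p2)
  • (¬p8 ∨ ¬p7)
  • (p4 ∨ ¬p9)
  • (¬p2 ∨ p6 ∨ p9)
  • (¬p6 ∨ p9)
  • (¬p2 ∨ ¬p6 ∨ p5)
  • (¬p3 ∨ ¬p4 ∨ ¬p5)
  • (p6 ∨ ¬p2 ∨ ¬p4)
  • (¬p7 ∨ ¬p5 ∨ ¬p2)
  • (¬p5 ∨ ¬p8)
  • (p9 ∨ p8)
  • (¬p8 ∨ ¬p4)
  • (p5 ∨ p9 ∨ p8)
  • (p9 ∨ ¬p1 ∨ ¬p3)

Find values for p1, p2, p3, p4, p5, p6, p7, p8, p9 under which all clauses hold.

Branch on p1: take p1 = True.
Try p2 = False.
  then p8 is forced to False.
  then p9 is forced to True.
  then p4 is forced to True.
Try p3 = True.
  then p5 is forced to False.
p6, p7 are now unconstrained; take p6 = False, p7 = True.
Every clause has at least one true literal under this assignment.

p1=True  p2=False  p3=True  p4=True  p5=False  p6=False  p7=True  p8=False  p9=True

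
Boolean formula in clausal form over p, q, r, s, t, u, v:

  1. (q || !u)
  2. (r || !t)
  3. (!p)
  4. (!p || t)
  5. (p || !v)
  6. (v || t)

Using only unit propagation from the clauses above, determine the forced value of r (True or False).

True

Unit clause (!p) sets p = False.
From (!v || p) and p = False: v = False.
In (v || t), v is now false; t must hold, so t = True.
In (r || !t), !t is now false; r must hold, so r = True.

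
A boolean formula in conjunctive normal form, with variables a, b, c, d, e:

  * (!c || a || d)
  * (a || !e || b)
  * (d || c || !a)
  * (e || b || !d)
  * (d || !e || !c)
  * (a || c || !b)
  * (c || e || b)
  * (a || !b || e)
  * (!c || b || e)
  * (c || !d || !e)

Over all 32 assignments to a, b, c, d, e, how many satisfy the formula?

The models are:
  a=0 b=1 c=1 d=1 e=1
  a=1 b=0 c=1 d=1 e=1
  a=1 b=1 c=0 d=1 e=0
  a=1 b=1 c=1 d=0 e=0
  a=1 b=1 c=1 d=1 e=0
  a=1 b=1 c=1 d=1 e=1
That's 6 in total.

6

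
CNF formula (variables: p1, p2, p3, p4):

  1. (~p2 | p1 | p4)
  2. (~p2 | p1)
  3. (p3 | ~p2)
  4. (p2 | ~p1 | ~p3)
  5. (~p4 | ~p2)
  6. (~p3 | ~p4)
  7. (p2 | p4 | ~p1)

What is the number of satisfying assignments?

5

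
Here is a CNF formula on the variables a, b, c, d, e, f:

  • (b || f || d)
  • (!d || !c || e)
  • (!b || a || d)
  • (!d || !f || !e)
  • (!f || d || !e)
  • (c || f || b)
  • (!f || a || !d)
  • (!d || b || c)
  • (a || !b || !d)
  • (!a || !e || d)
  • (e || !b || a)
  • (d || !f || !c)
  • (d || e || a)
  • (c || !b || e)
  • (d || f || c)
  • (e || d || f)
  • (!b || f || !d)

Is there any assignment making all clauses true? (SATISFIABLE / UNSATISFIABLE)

SATISFIABLE

Branch on a: take a = False.
Set b = False and propagate.
Try c = True.
The remaining clauses are satisfied by d = True, e = True, f = False.
So a = False, b = False, c = True, d = True, e = True, f = False is a satisfying assignment.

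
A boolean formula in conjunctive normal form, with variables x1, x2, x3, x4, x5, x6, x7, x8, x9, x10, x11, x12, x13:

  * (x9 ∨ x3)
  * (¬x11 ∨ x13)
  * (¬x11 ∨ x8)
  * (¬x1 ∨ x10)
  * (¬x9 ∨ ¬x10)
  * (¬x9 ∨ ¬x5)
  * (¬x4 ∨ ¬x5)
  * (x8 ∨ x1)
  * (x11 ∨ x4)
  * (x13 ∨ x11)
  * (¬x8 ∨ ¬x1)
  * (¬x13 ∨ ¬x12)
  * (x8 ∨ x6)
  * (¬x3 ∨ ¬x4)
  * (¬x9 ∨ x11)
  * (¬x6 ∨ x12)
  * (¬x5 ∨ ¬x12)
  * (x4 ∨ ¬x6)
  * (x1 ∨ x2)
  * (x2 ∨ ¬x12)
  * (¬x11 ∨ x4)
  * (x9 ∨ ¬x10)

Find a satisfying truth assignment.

x1 = F, x2 = T, x3 = F, x4 = T, x5 = F, x6 = F, x7 = F, x8 = T, x9 = T, x10 = F, x11 = T, x12 = F, x13 = T

Pure literal: x2 appears only positively; assign x2 = True.
Pure literal: x5 appears only negated; assign x5 = False.
Branch on x1: take x1 = False.
  then x8 is forced to True.
For the remaining variables, x3 = False, x4 = True, x6 = False, x7 = False, x9 = True, x10 = False, x11 = True, x12 = False, x13 = True works.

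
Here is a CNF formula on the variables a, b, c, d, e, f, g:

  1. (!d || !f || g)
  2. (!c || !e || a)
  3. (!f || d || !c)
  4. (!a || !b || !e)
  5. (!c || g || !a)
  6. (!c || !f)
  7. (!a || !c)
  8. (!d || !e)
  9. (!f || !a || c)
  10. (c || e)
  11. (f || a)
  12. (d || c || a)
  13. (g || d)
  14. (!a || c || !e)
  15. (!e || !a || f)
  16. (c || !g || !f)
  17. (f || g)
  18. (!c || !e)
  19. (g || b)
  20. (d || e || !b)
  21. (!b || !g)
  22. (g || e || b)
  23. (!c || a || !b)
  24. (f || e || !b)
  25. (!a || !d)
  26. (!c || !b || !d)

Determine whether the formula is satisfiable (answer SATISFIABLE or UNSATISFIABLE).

UNSATISFIABLE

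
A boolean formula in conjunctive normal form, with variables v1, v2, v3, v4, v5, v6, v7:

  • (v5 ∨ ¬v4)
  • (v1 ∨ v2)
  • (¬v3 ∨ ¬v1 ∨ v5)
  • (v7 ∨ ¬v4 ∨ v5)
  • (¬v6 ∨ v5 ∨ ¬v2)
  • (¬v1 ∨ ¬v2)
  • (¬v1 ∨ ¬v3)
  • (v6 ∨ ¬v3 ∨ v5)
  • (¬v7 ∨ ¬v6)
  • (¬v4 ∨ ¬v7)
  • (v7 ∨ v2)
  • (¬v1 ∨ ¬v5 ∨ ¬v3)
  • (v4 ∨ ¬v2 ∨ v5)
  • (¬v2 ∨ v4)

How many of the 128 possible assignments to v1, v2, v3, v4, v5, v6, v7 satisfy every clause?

6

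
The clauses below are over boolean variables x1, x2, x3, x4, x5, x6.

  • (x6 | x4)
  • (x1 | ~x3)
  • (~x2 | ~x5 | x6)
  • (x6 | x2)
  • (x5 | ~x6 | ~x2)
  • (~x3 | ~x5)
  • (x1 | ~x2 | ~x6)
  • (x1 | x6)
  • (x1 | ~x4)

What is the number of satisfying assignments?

12

Case analysis on x6 and x1:
  x6=T, x1=T: x4 free; 4 ways for (x2,x3,x5) × 2^1 = 8.
  x6=T, x1=F: remaining (x2,x3,x4,x5) ∈ {(F,F,F,F); (F,F,F,T)} — 2.
  x6=F, x1=T: remaining (x2,x3,x4,x5) ∈ {(T,F,T,F); (T,T,T,F)} — 2.
  x6=F, x1=F: a clause becomes empty — 0.
Total: 8 + 2 + 2 + 0 = 12.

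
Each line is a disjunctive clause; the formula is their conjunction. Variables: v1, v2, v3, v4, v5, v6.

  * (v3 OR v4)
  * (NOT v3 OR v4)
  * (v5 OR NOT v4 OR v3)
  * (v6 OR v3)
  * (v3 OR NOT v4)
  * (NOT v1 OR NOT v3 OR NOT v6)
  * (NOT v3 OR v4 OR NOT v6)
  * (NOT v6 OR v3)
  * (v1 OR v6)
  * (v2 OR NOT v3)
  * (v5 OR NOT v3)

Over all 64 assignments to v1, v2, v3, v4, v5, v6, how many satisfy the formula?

2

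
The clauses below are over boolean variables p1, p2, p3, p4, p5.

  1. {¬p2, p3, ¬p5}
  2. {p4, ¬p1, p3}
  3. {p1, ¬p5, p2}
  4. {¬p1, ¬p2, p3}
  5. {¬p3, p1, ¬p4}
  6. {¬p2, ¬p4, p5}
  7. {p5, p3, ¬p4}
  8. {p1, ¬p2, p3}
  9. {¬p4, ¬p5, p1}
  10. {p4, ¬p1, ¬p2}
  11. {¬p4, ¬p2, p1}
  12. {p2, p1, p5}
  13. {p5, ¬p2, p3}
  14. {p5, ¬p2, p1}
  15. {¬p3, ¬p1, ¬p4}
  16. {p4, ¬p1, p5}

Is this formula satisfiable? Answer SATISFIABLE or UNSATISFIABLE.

SATISFIABLE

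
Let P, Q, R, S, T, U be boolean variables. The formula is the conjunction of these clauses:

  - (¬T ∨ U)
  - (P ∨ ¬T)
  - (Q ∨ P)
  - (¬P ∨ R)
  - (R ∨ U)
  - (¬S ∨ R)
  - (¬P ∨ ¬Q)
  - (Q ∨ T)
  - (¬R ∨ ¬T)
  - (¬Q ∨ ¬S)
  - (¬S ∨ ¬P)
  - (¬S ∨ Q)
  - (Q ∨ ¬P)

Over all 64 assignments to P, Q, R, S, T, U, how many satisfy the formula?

3

Satisfying assignments:
  P=F Q=T R=F S=F T=F U=T
  P=F Q=T R=T S=F T=F U=F
  P=F Q=T R=T S=F T=F U=T
That's 3 in total.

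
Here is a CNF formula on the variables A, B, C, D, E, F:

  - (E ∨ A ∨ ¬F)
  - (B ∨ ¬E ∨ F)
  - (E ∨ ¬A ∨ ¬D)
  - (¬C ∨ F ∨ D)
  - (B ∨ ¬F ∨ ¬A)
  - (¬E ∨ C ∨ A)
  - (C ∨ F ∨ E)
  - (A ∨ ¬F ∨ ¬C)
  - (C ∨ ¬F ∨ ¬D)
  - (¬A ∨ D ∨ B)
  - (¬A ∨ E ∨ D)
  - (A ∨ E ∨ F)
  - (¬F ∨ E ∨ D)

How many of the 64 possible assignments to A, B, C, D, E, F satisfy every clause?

7

Satisfying assignments:
  A=0 B=1 C=1 D=1 E=1 F=0
  A=1 B=1 C=0 D=0 E=1 F=0
  A=1 B=1 C=0 D=0 E=1 F=1
  A=1 B=1 C=0 D=1 E=1 F=0
  A=1 B=1 C=1 D=0 E=1 F=1
  A=1 B=1 C=1 D=1 E=1 F=0
  A=1 B=1 C=1 D=1 E=1 F=1
That's 7 in total.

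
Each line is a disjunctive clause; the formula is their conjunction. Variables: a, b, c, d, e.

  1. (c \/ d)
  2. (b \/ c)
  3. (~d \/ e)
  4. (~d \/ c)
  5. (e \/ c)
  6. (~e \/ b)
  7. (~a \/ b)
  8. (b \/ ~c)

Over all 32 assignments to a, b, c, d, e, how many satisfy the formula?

6

Satisfying assignments:
  a=0 b=1 c=1 d=0 e=0
  a=0 b=1 c=1 d=0 e=1
  a=0 b=1 c=1 d=1 e=1
  a=1 b=1 c=1 d=0 e=0
  a=1 b=1 c=1 d=0 e=1
  a=1 b=1 c=1 d=1 e=1
Count: 6.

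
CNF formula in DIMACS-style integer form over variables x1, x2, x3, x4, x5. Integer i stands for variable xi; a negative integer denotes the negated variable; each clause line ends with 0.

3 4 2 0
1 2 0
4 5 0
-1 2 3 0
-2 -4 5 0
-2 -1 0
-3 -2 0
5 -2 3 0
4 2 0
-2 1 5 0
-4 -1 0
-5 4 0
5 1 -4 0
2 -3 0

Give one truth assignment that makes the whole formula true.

x1=0, x2=1, x3=0, x4=1, x5=1

Check each clause:
  1. (x4 \/ x3 \/ x2) — x2 is true.
  2. (x2 \/ x1) — x2 is true.
  3. (x5 \/ x4) — x4 is true.
  4. (x2 \/ x3 \/ ~x1) — x2 is true.
  5. (x5 \/ ~x4 \/ ~x2) — x5 is true.
  6. (~x2 \/ ~x1) — ~x1 is true.
  7. (~x2 \/ ~x3) — ~x3 is true.
  8. (x3 \/ ~x2 \/ x5) — x5 is true.
  9. (x4 \/ x2) — x2 is true.
  10. (x5 \/ x1 \/ ~x2) — x5 is true.
  11. (~x1 \/ ~x4) — ~x1 is true.
  12. (x4 \/ ~x5) — x4 is true.
  13. (x1 \/ ~x4 \/ x5) — x5 is true.
  14. (x2 \/ ~x3) — x2 is true.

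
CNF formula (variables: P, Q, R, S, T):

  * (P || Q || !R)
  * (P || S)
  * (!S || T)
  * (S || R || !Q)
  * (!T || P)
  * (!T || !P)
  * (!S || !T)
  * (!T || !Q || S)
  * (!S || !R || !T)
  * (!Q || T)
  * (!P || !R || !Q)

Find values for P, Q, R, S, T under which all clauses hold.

P=T, Q=F, R=F, S=F, T=F

Check each clause:
  1. (P || Q || !R) — P is true.
  2. (S || P) — P is true.
  3. (T || !S) — !S is true.
  4. (R || !Q || S) — !Q is true.
  5. (!T || P) — P is true.
  6. (!T || !P) — !T is true.
  7. (!S || !T) — !T is true.
  8. (!T || !Q || S) — !T is true.
  9. (!T || !S || !R) — !T is true.
  10. (!Q || T) — !Q is true.
  11. (!Q || !R || !P) — !R is true.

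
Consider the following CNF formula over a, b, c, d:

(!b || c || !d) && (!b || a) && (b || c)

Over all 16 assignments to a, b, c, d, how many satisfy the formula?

7

Split on b, then c.
  b=1, c=1: remaining (a,d) ∈ {(1,0); (1,1)} — 2.
  b=1, c=0: remaining (a,d) ∈ {(1,0)} — 1.
  b=0, c=1: remaining (a,d) ∈ {(0,0); (0,1); (1,0); (1,1)} — 4.
  b=0, c=0: a clause becomes empty — 0.
Total: 2 + 1 + 4 + 0 = 7.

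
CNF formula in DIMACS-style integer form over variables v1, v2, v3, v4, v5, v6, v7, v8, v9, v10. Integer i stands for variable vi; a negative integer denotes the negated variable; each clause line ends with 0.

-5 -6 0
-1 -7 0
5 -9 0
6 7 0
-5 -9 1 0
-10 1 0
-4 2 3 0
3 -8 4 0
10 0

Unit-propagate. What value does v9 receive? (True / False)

(v10) is a unit clause: v10 = True.
In (NOT v10 OR v1), NOT v10 is now false; v1 must hold, so v1 = True.
From (NOT v1 OR NOT v7) and v1 = True: v7 = False.
From (v7 OR v6) and v7 = False: v6 = True.
(NOT v5 OR NOT v6) with v6 = True leaves only NOT v5, so v5 = False.
In (v5 OR NOT v9), v5 is now false; NOT v9 must hold, so v9 = False.

False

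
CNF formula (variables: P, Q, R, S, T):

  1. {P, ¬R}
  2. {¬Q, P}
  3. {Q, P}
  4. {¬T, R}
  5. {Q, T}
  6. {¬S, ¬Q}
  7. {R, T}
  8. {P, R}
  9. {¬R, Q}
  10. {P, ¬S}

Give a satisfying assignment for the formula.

P = T, Q = T, R = T, S = F, T = F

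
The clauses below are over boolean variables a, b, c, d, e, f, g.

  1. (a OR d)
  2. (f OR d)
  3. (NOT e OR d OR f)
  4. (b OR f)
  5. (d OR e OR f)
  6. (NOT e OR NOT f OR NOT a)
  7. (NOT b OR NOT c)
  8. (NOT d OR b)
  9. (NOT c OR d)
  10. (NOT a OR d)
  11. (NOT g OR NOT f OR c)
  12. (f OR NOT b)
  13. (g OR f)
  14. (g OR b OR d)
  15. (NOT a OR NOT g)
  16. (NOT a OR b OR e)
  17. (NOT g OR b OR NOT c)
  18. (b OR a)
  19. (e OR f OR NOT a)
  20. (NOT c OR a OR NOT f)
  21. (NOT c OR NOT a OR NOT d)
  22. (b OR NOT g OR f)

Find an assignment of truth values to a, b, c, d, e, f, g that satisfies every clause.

Try a = False.
  then d is forced to True.
  then b is forced to True.
  then c is forced to False.
  then f is forced to True.
  then g is forced to False.
e is now unconstrained; take e = True.
Every clause has at least one true literal under this assignment.

a = 0, b = 1, c = 0, d = 1, e = 1, f = 1, g = 0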